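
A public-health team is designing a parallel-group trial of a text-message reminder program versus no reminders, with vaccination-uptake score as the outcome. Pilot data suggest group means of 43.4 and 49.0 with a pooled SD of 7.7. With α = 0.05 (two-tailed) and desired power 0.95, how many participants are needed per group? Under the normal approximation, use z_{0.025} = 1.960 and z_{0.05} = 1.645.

n = 50 per group

Cohen's d = |M₁ − M₂| / SD_pooled = |43.4 − 49.0| / 7.7 = 5.6 / 7.7 = 0.727.
For two independent groups with equal n: n = 2·((z_{α/2} + z_β) / d)².
z_{α/2} + z_β = 1.960 + 1.645 = 3.605.
n = 2 × (3.605 / 0.727)² = 2 × 4.959² = 2 × 24.59 = 49.2.
Round up to the next whole participant.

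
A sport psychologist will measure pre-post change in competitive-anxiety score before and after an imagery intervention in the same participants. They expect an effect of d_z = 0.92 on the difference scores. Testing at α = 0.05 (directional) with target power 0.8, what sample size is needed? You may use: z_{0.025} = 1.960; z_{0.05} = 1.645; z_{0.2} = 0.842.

For a paired (one-sample on differences) test: n = ((z_{α} + z_β) / d)².
z_{α} + z_β = 1.645 + 0.842 = 2.487.
n = (2.487 / 0.92)² = 2.703² = 7.31.
Round up.

n = 8 pairs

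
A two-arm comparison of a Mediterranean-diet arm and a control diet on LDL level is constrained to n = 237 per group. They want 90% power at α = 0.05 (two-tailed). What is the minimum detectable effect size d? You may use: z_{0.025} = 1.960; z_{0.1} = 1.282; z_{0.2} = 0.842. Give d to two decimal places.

d_min ≈ 0.30

For two independent groups of n = 237 each: d_min = (z_{α/2} + z_β)·√(2/n).
z-sum = 1.960 + 1.282 = 3.242.
d_min = 3.242 × √(2/237) = 3.242 × 0.0919 = 0.298.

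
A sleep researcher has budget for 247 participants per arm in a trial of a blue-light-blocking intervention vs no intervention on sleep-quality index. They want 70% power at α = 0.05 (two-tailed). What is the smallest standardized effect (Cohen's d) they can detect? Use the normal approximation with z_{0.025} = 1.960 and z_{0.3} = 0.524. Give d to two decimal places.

For two independent groups of n = 247 each: d_min = (z_{α/2} + z_β)·√(2/n).
z-sum = 1.960 + 0.524 = 2.484.
d_min = 2.484 × √(2/247) = 2.484 × 0.0900 = 0.224.

d_min ≈ 0.22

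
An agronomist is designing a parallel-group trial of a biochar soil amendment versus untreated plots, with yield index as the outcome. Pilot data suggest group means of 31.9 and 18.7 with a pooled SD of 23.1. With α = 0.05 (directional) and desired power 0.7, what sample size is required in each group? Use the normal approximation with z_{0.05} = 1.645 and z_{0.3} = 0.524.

n = 29 per group

Cohen's d = |M₁ − M₂| / SD_pooled = |31.9 − 18.7| / 23.1 = 13.2 / 23.1 = 0.571.
For two independent groups with equal n: n = 2·((z_{α} + z_β) / d)².
z_{α} + z_β = 1.645 + 0.524 = 2.169.
n = 2 × (2.169 / 0.571)² = 2 × 3.799² = 2 × 14.43 = 28.9.
Round up to the next whole participant.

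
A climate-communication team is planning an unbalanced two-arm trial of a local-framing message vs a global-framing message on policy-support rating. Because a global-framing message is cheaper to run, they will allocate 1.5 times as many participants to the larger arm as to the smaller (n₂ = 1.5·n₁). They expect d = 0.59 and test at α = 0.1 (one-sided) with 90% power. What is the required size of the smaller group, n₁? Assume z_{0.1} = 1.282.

n₁ = 32

With allocation ratio k = n₂/n₁ = 1.5, Var(x̄₁−x̄₂) = σ²(1/n₁ + 1/(k·n₁)) = σ²·(k+1)/(k·n₁).
So n₁ = (1 + 1/k)·((z_{α} + z_β)/d)² = 1.667 × (2.564/0.59)².
n₁ = 1.667 × 18.89 = 31.5.
Round up: n₁ = 32, giving n₂ = 1.5 × 32 = 48.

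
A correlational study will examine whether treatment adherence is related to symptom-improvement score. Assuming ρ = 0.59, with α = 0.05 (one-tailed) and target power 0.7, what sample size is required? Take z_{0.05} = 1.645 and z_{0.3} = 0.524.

n = 14

Fisher's z: C = ½·ln((1+r)/(1−r)) = ½·ln(3.8780) = 0.6777.
n = ((z_{α} + z_β)/C)² + 3.
(1.645 + 0.524) / 0.6777 = 2.169 / 0.6777 = 3.201.
n = 3.201² + 3 = 10.24 + 3 = 13.2.
Round up.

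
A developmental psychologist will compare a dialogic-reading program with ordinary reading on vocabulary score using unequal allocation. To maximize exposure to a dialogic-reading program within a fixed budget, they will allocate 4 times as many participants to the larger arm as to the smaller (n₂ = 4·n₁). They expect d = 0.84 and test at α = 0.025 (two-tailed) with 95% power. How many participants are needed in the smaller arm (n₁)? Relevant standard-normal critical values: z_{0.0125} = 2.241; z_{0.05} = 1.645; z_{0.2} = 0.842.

With allocation ratio k = n₂/n₁ = 4, Var(x̄₁−x̄₂) = σ²(1/n₁ + 1/(k·n₁)) = σ²·(k+1)/(k·n₁).
So n₁ = (1 + 1/k)·((z_{α/2} + z_β)/d)² = 1.250 × (3.886/0.84)².
n₁ = 1.250 × 21.40 = 26.8.
Round up: n₁ = 27, giving n₂ = 4 × 27 = 108.

n₁ = 27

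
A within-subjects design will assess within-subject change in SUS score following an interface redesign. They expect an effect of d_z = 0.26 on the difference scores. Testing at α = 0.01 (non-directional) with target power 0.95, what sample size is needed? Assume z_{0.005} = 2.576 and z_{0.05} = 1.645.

n = 264 pairs

For a paired (one-sample on differences) test: n = ((z_{α/2} + z_β) / d)².
z_{α/2} + z_β = 2.576 + 1.645 = 4.221.
n = (4.221 / 0.26)² = 16.235² = 263.56.
Round up.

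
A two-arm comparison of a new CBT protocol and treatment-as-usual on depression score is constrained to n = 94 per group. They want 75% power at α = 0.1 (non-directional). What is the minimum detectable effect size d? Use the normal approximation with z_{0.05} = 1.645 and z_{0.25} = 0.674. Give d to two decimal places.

d_min ≈ 0.34

For two independent groups of n = 94 each: d_min = (z_{α/2} + z_β)·√(2/n).
z-sum = 1.645 + 0.674 = 2.319.
d_min = 2.319 × √(2/94) = 2.319 × 0.1459 = 0.338.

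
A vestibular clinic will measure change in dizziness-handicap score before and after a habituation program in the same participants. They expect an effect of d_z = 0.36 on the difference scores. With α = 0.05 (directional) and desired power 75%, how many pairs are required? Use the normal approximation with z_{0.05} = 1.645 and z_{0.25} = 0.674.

n = 42 pairs

For a paired (one-sample on differences) test: n = ((z_{α} + z_β) / d)².
z_{α} + z_β = 1.645 + 0.674 = 2.319.
n = (2.319 / 0.36)² = 6.442² = 41.50.
Round up.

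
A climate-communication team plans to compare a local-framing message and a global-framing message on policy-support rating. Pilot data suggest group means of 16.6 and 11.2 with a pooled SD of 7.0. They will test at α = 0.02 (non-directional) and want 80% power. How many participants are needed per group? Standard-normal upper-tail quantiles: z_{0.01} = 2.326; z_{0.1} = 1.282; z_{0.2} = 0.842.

n = 34 per group

Cohen's d = |M₁ − M₂| / SD_pooled = |16.6 − 11.2| / 7.0 = 5.4 / 7.0 = 0.771.
For two independent groups with equal n: n = 2·((z_{α/2} + z_β) / d)².
z_{α/2} + z_β = 2.326 + 0.842 = 3.168.
n = 2 × (3.168 / 0.771)² = 2 × 4.109² = 2 × 16.88 = 33.8.
Round up to the next whole participant.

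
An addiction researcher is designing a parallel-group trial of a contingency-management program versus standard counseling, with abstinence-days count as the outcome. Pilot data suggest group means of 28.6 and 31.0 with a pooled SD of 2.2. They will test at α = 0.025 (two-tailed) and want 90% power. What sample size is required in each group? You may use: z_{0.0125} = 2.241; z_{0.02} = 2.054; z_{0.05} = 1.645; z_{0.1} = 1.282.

Cohen's d = |M₁ − M₂| / SD_pooled = |28.6 − 31.0| / 2.2 = 2.4 / 2.2 = 1.091.
For two independent groups with equal n: n = 2·((z_{α/2} + z_β) / d)².
z_{α/2} + z_β = 2.241 + 1.282 = 3.523.
n = 2 × (3.523 / 1.091)² = 2 × 3.229² = 2 × 10.43 = 20.9.
Round up to the next whole participant.

n = 21 per group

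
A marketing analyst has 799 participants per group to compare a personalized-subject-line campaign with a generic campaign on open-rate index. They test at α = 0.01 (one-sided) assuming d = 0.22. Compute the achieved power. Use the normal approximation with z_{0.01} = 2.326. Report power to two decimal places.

power ≈ 0.98

For two equal groups, power = Φ(d·√(n/2) − z_{α}).
d·√(n/2) = 0.22 × √(799/2) = 0.22 × 19.987 = 4.397.
z_β = 4.397 − 2.326 = 2.071.
Power = Φ(2.071) = 0.981.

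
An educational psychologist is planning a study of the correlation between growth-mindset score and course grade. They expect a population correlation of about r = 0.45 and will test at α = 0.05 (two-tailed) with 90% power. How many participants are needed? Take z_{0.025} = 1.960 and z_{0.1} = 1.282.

Fisher's z: C = ½·ln((1+r)/(1−r)) = ½·ln(2.6364) = 0.4847.
n = ((z_{α/2} + z_β)/C)² + 3.
(1.960 + 1.282) / 0.4847 = 3.242 / 0.4847 = 6.689.
n = 6.689² + 3 = 44.74 + 3 = 47.7.
Round up.

n = 48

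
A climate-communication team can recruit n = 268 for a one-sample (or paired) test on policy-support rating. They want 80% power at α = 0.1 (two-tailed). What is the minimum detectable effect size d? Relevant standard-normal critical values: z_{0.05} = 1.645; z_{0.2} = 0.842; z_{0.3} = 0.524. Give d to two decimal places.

For a single sample (or paired design) of n = 268: d_min = (z_{α/2} + z_β)/√n.
z-sum = 1.645 + 0.842 = 2.487.
d_min = 2.487 / √268 = 2.487 / 16.371 = 0.152.

d_min ≈ 0.15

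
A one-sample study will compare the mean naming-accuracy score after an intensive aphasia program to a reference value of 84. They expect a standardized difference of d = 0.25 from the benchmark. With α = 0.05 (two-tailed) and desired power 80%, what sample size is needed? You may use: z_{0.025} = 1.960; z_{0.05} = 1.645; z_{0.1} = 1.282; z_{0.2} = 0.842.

n = 126

For a one-sample test: n = ((z_{α/2} + z_β) / d)².
z_{α/2} + z_β = 1.960 + 0.842 = 2.802.
n = (2.802 / 0.25)² = 11.208² = 125.62.
Round up.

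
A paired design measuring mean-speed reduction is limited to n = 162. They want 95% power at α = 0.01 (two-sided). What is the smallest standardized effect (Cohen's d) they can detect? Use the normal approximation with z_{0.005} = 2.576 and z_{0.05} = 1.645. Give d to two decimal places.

d_min ≈ 0.33

For a single sample (or paired design) of n = 162: d_min = (z_{α/2} + z_β)/√n.
z-sum = 2.576 + 1.645 = 4.221.
d_min = 4.221 / √162 = 4.221 / 12.728 = 0.332.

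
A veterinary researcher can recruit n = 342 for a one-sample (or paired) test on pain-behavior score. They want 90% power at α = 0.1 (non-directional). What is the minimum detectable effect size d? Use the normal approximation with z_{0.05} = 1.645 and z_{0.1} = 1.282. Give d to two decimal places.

For a single sample (or paired design) of n = 342: d_min = (z_{α/2} + z_β)/√n.
z-sum = 1.645 + 1.282 = 2.927.
d_min = 2.927 / √342 = 2.927 / 18.493 = 0.158.

d_min ≈ 0.16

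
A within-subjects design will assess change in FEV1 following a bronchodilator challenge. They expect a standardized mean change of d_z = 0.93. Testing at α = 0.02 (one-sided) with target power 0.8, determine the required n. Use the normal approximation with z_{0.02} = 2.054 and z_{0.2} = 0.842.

n = 10 pairs

For a paired (one-sample on differences) test: n = ((z_{α} + z_β) / d)².
z_{α} + z_β = 2.054 + 0.842 = 2.896.
n = (2.896 / 0.93)² = 3.114² = 9.70.
Round up.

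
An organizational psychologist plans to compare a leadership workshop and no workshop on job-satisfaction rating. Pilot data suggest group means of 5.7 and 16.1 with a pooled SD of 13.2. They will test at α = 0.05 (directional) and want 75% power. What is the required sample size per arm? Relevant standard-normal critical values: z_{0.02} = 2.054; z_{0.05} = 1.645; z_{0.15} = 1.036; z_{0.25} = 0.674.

Cohen's d = |M₁ − M₂| / SD_pooled = |5.7 − 16.1| / 13.2 = 10.4 / 13.2 = 0.788.
For two independent groups with equal n: n = 2·((z_{α} + z_β) / d)².
z_{α} + z_β = 1.645 + 0.674 = 2.319.
n = 2 × (2.319 / 0.788)² = 2 × 2.943² = 2 × 8.66 = 17.3.
Round up to the next whole participant.

n = 18 per group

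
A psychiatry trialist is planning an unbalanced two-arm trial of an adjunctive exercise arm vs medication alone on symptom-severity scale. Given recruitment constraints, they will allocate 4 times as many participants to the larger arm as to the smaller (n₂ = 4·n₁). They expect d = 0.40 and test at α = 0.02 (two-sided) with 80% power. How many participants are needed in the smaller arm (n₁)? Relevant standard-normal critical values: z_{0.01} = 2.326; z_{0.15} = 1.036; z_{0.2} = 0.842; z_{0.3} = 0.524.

With allocation ratio k = n₂/n₁ = 4, Var(x̄₁−x̄₂) = σ²(1/n₁ + 1/(k·n₁)) = σ²·(k+1)/(k·n₁).
So n₁ = (1 + 1/k)·((z_{α/2} + z_β)/d)² = 1.250 × (3.168/0.40)².
n₁ = 1.250 × 62.73 = 78.4.
Round up: n₁ = 79, giving n₂ = 4 × 79 = 316.

n₁ = 79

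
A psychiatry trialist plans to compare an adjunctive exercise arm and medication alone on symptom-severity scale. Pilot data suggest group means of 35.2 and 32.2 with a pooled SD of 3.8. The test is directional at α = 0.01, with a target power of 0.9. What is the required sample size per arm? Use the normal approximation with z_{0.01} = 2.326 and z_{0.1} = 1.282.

Cohen's d = |M₁ − M₂| / SD_pooled = |35.2 − 32.2| / 3.8 = 3.0 / 3.8 = 0.789.
For two independent groups with equal n: n = 2·((z_{α} + z_β) / d)².
z_{α} + z_β = 2.326 + 1.282 = 3.608.
n = 2 × (3.608 / 0.789)² = 2 × 4.573² = 2 × 20.91 = 41.8.
Round up to the next whole participant.

n = 42 per group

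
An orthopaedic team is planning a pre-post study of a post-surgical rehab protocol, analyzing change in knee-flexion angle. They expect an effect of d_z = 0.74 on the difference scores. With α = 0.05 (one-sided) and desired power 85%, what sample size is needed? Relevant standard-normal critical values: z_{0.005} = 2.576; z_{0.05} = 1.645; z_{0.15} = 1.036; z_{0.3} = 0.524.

For a paired (one-sample on differences) test: n = ((z_{α} + z_β) / d)².
z_{α} + z_β = 1.645 + 1.036 = 2.681.
n = (2.681 / 0.74)² = 3.623² = 13.13.
Round up.

n = 14 pairs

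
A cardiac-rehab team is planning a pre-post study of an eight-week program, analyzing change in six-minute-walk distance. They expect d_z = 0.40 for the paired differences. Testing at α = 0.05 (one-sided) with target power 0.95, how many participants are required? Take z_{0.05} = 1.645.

For a paired (one-sample on differences) test: n = ((z_{α} + z_β) / d)².
z_{α} + z_β = 1.645 + 1.645 = 3.290.
n = (3.290 / 0.40)² = 8.225² = 67.65.
Round up.

n = 68 pairs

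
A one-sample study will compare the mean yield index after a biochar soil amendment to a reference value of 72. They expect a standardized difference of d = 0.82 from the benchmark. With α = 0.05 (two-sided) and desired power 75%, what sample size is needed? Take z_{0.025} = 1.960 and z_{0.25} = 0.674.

For a one-sample test: n = ((z_{α/2} + z_β) / d)².
z_{α/2} + z_β = 1.960 + 0.674 = 2.634.
n = (2.634 / 0.82)² = 3.212² = 10.32.
Round up.

n = 11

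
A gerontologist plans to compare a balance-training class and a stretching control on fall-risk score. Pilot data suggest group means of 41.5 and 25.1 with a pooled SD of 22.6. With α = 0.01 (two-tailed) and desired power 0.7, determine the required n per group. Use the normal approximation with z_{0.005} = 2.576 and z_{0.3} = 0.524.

n = 37 per group

Cohen's d = |M₁ − M₂| / SD_pooled = |41.5 − 25.1| / 22.6 = 16.4 / 22.6 = 0.726.
For two independent groups with equal n: n = 2·((z_{α/2} + z_β) / d)².
z_{α/2} + z_β = 2.576 + 0.524 = 3.100.
n = 2 × (3.100 / 0.726)² = 2 × 4.270² = 2 × 18.23 = 36.5.
Round up to the next whole participant.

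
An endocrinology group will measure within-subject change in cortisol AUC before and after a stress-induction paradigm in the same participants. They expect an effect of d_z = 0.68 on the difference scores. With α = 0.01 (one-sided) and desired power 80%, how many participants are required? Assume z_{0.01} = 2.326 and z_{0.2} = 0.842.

n = 22 pairs

For a paired (one-sample on differences) test: n = ((z_{α} + z_β) / d)².
z_{α} + z_β = 2.326 + 0.842 = 3.168.
n = (3.168 / 0.68)² = 4.659² = 21.70.
Round up.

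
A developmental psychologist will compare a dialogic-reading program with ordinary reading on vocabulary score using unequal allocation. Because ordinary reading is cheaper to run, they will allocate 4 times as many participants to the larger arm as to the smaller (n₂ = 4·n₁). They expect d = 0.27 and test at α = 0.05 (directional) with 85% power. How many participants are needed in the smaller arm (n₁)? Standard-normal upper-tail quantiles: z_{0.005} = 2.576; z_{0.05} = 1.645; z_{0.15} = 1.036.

With allocation ratio k = n₂/n₁ = 4, Var(x̄₁−x̄₂) = σ²(1/n₁ + 1/(k·n₁)) = σ²·(k+1)/(k·n₁).
So n₁ = (1 + 1/k)·((z_{α} + z_β)/d)² = 1.250 × (2.681/0.27)².
n₁ = 1.250 × 98.60 = 123.2.
Round up: n₁ = 124, giving n₂ = 4 × 124 = 496.

n₁ = 124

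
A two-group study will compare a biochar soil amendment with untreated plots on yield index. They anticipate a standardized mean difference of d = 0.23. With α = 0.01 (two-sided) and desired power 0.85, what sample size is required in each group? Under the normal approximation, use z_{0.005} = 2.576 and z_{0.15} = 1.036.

n = 494 per group

For two independent groups with equal n: n = 2·((z_{α/2} + z_β) / d)².
z_{α/2} + z_β = 2.576 + 1.036 = 3.612.
n = 2 × (3.612 / 0.23)² = 2 × 15.704² = 2 × 246.63 = 493.3.
Round up to the next whole participant.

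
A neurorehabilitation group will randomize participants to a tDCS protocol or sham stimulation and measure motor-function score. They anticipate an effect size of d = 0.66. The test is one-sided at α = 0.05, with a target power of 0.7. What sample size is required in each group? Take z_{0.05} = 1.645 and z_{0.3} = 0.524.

For two independent groups with equal n: n = 2·((z_{α} + z_β) / d)².
z_{α} + z_β = 1.645 + 0.524 = 2.169.
n = 2 × (2.169 / 0.66)² = 2 × 3.286² = 2 × 10.80 = 21.6.
Round up to the next whole participant.

n = 22 per group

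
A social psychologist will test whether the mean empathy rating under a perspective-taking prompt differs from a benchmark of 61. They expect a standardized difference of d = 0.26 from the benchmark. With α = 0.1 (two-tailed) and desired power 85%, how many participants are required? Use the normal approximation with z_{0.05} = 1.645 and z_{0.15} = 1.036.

For a one-sample test: n = ((z_{α/2} + z_β) / d)².
z_{α/2} + z_β = 1.645 + 1.036 = 2.681.
n = (2.681 / 0.26)² = 10.312² = 106.33.
Round up.

n = 107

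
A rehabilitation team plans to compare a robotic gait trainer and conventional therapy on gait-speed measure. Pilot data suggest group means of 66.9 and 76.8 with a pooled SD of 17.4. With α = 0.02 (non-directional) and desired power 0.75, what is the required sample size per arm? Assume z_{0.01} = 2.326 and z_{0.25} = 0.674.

n = 56 per group

Cohen's d = |M₁ − M₂| / SD_pooled = |66.9 − 76.8| / 17.4 = 9.9 / 17.4 = 0.569.
For two independent groups with equal n: n = 2·((z_{α/2} + z_β) / d)².
z_{α/2} + z_β = 2.326 + 0.674 = 3.000.
n = 2 × (3.000 / 0.569)² = 2 × 5.272² = 2 × 27.80 = 55.6.
Round up to the next whole participant.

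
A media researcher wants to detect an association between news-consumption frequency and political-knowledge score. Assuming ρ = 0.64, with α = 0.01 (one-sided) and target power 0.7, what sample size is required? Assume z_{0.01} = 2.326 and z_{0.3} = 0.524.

n = 18

Fisher's z: C = ½·ln((1+r)/(1−r)) = ½·ln(4.5556) = 0.7582.
n = ((z_{α} + z_β)/C)² + 3.
(2.326 + 0.524) / 0.7582 = 2.850 / 0.7582 = 3.759.
n = 3.759² + 3 = 14.13 + 3 = 17.1.
Round up.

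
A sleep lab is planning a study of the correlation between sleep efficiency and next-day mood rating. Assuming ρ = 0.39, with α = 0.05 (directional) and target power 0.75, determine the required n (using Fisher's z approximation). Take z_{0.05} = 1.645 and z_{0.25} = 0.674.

n = 35

Fisher's z: C = ½·ln((1+r)/(1−r)) = ½·ln(2.2787) = 0.4118.
n = ((z_{α} + z_β)/C)² + 3.
(1.645 + 0.674) / 0.4118 = 2.319 / 0.4118 = 5.631.
n = 5.631² + 3 = 31.71 + 3 = 34.7.
Round up.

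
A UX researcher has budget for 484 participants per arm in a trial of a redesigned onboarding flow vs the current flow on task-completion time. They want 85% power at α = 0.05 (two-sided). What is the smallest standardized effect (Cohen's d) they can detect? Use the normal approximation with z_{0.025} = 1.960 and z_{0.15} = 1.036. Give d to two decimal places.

For two independent groups of n = 484 each: d_min = (z_{α/2} + z_β)·√(2/n).
z-sum = 1.960 + 1.036 = 2.996.
d_min = 2.996 × √(2/484) = 2.996 × 0.0643 = 0.193.

d_min ≈ 0.19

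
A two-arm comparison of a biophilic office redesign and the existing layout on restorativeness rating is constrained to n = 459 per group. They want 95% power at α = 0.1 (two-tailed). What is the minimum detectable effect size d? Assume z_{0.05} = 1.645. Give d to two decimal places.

d_min ≈ 0.22

For two independent groups of n = 459 each: d_min = (z_{α/2} + z_β)·√(2/n).
z-sum = 1.645 + 1.645 = 3.290.
d_min = 3.290 × √(2/459) = 3.290 × 0.0660 = 0.217.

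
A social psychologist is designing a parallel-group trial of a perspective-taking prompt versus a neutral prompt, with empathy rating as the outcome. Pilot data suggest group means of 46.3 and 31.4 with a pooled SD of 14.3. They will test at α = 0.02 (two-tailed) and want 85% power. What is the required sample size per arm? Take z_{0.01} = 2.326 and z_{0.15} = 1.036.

Cohen's d = |M₁ − M₂| / SD_pooled = |46.3 − 31.4| / 14.3 = 14.9 / 14.3 = 1.042.
For two independent groups with equal n: n = 2·((z_{α/2} + z_β) / d)².
z_{α/2} + z_β = 2.326 + 1.036 = 3.362.
n = 2 × (3.362 / 1.042)² = 2 × 3.226² = 2 × 10.41 = 20.8.
Round up to the next whole participant.

n = 21 per group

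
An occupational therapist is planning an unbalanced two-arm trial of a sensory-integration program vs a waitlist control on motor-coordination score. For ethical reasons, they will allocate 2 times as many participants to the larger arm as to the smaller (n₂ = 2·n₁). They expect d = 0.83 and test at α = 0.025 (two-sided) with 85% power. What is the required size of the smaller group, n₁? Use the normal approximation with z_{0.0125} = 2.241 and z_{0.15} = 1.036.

With allocation ratio k = n₂/n₁ = 2, Var(x̄₁−x̄₂) = σ²(1/n₁ + 1/(k·n₁)) = σ²·(k+1)/(k·n₁).
So n₁ = (1 + 1/k)·((z_{α/2} + z_β)/d)² = 1.500 × (3.277/0.83)².
n₁ = 1.500 × 15.59 = 23.4.
Round up: n₁ = 24, giving n₂ = 2 × 24 = 48.

n₁ = 24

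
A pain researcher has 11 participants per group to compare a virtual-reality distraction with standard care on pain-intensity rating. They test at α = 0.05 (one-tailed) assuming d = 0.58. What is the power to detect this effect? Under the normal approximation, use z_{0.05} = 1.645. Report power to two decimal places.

For two equal groups, power = Φ(d·√(n/2) − z_{α}).
d·√(n/2) = 0.58 × √(11/2) = 0.58 × 2.345 = 1.360.
z_β = 1.360 − 1.645 = -0.285.
Power = Φ(-0.285) = 0.388.

power ≈ 0.39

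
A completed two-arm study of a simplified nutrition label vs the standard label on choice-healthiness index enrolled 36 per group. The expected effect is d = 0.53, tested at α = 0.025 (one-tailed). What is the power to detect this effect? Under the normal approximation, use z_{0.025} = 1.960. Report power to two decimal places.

power ≈ 0.61

For two equal groups, power = Φ(d·√(n/2) − z_{α}).
d·√(n/2) = 0.53 × √(36/2) = 0.53 × 4.243 = 2.249.
z_β = 2.249 − 1.960 = 0.289.
Power = Φ(0.289) = 0.614.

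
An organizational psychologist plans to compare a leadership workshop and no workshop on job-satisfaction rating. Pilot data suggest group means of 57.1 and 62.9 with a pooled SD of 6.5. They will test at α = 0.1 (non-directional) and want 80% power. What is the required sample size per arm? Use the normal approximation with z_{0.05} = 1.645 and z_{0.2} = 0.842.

Cohen's d = |M₁ − M₂| / SD_pooled = |57.1 − 62.9| / 6.5 = 5.8 / 6.5 = 0.892.
For two independent groups with equal n: n = 2·((z_{α/2} + z_β) / d)².
z_{α/2} + z_β = 1.645 + 0.842 = 2.487.
n = 2 × (2.487 / 0.892)² = 2 × 2.788² = 2 × 7.77 = 15.5.
Round up to the next whole participant.

n = 16 per group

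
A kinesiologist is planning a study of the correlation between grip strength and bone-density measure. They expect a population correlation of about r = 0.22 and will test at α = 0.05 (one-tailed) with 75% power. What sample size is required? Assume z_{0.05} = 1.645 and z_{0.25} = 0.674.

Fisher's z: C = ½·ln((1+r)/(1−r)) = ½·ln(1.5641) = 0.2237.
n = ((z_{α} + z_β)/C)² + 3.
(1.645 + 0.674) / 0.2237 = 2.319 / 0.2237 = 10.367.
n = 10.367² + 3 = 107.47 + 3 = 110.5.
Round up.

n = 111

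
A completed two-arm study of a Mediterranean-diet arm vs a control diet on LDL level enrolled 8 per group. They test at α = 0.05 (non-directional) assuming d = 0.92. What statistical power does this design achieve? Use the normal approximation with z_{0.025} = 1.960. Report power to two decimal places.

For two equal groups, power = Φ(d·√(n/2) − z_{α/2}).
d·√(n/2) = 0.92 × √(8/2) = 0.92 × 2.000 = 1.840.
z_β = 1.840 − 1.960 = -0.120.
Power = Φ(-0.120) = 0.452.

power ≈ 0.45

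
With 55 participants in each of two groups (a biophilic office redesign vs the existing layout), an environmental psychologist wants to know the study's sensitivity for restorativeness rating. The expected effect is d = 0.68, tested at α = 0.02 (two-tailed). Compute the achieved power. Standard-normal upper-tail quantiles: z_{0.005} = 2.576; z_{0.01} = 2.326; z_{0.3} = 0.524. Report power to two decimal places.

power ≈ 0.89

For two equal groups, power = Φ(d·√(n/2) − z_{α/2}).
d·√(n/2) = 0.68 × √(55/2) = 0.68 × 5.244 = 3.566.
z_β = 3.566 − 2.326 = 1.240.
Power = Φ(1.240) = 0.893.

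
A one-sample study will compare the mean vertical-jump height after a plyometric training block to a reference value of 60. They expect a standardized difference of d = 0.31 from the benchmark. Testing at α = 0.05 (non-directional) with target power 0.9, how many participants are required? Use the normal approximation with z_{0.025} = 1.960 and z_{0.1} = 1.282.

For a one-sample test: n = ((z_{α/2} + z_β) / d)².
z_{α/2} + z_β = 1.960 + 1.282 = 3.242.
n = (3.242 / 0.31)² = 10.458² = 109.37.
Round up.

n = 110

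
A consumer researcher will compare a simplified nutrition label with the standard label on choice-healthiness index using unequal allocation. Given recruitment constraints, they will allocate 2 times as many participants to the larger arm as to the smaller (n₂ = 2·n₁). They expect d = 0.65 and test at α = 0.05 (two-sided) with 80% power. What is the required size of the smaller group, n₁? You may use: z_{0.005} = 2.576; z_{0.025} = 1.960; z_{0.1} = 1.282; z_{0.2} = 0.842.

n₁ = 28

With allocation ratio k = n₂/n₁ = 2, Var(x̄₁−x̄₂) = σ²(1/n₁ + 1/(k·n₁)) = σ²·(k+1)/(k·n₁).
So n₁ = (1 + 1/k)·((z_{α/2} + z_β)/d)² = 1.500 × (2.802/0.65)².
n₁ = 1.500 × 18.58 = 27.9.
Round up: n₁ = 28, giving n₂ = 2 × 28 = 56.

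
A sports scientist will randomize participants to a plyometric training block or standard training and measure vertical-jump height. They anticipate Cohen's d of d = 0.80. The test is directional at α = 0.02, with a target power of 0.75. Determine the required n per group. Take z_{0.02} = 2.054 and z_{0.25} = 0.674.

For two independent groups with equal n: n = 2·((z_{α} + z_β) / d)².
z_{α} + z_β = 2.054 + 0.674 = 2.728.
n = 2 × (2.728 / 0.80)² = 2 × 3.410² = 2 × 11.63 = 23.3.
Round up to the next whole participant.

n = 24 per group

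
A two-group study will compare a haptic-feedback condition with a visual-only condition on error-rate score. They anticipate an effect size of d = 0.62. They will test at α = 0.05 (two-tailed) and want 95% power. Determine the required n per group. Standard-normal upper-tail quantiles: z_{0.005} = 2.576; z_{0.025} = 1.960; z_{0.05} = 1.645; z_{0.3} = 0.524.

n = 68 per group

For two independent groups with equal n: n = 2·((z_{α/2} + z_β) / d)².
z_{α/2} + z_β = 1.960 + 1.645 = 3.605.
n = 2 × (3.605 / 0.62)² = 2 × 5.815² = 2 × 33.81 = 67.6.
Round up to the next whole participant.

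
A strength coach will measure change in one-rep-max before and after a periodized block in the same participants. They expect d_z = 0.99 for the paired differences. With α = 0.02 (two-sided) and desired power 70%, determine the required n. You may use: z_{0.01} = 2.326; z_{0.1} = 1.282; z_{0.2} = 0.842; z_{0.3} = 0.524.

n = 9 pairs

For a paired (one-sample on differences) test: n = ((z_{α/2} + z_β) / d)².
z_{α/2} + z_β = 2.326 + 0.524 = 2.850.
n = (2.850 / 0.99)² = 2.879² = 8.29.
Round up.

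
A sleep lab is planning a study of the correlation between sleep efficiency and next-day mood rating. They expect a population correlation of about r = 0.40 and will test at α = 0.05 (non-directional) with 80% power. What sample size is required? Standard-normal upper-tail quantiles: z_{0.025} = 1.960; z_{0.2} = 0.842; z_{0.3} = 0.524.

n = 47

Fisher's z: C = ½·ln((1+r)/(1−r)) = ½·ln(2.3333) = 0.4236.
n = ((z_{α/2} + z_β)/C)² + 3.
(1.960 + 0.842) / 0.4236 = 2.802 / 0.4236 = 6.615.
n = 6.615² + 3 = 43.75 + 3 = 46.8.
Round up.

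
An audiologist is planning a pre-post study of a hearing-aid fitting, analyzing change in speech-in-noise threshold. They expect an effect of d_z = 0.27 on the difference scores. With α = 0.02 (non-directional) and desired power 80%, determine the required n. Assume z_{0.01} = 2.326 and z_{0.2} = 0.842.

n = 138 pairs

For a paired (one-sample on differences) test: n = ((z_{α/2} + z_β) / d)².
z_{α/2} + z_β = 2.326 + 0.842 = 3.168.
n = (3.168 / 0.27)² = 11.733² = 137.67.
Round up.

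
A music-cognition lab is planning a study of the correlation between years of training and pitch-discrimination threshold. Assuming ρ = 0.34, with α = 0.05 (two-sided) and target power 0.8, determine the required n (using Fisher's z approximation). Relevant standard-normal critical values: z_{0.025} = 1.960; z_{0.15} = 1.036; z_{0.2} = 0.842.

n = 66

Fisher's z: C = ½·ln((1+r)/(1−r)) = ½·ln(2.0303) = 0.3541.
n = ((z_{α/2} + z_β)/C)² + 3.
(1.960 + 0.842) / 0.3541 = 2.802 / 0.3541 = 7.913.
n = 7.913² + 3 = 62.62 + 3 = 65.6.
Round up.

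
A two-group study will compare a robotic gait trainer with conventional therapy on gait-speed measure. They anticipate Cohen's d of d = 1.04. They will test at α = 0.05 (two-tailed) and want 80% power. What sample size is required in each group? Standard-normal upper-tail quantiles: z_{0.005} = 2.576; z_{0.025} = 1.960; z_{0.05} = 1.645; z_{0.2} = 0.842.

For two independent groups with equal n: n = 2·((z_{α/2} + z_β) / d)².
z_{α/2} + z_β = 1.960 + 0.842 = 2.802.
n = 2 × (2.802 / 1.04)² = 2 × 2.694² = 2 × 7.26 = 14.5.
Round up to the next whole participant.

n = 15 per group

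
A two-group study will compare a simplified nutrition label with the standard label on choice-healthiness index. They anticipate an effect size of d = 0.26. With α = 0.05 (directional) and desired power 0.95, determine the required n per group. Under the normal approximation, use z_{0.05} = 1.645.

n = 321 per group

For two independent groups with equal n: n = 2·((z_{α} + z_β) / d)².
z_{α} + z_β = 1.645 + 1.645 = 3.290.
n = 2 × (3.290 / 0.26)² = 2 × 12.654² = 2 × 160.12 = 320.2.
Round up to the next whole participant.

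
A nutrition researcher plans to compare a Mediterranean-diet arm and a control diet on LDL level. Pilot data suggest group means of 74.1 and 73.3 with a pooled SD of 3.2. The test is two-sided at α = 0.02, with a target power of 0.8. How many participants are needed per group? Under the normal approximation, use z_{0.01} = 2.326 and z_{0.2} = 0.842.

Cohen's d = |M₁ − M₂| / SD_pooled = |74.1 − 73.3| / 3.2 = 0.8 / 3.2 = 0.250.
For two independent groups with equal n: n = 2·((z_{α/2} + z_β) / d)².
z_{α/2} + z_β = 2.326 + 0.842 = 3.168.
n = 2 × (3.168 / 0.250)² = 2 × 12.672² = 2 × 160.58 = 321.2.
Round up to the next whole participant.

n = 322 per group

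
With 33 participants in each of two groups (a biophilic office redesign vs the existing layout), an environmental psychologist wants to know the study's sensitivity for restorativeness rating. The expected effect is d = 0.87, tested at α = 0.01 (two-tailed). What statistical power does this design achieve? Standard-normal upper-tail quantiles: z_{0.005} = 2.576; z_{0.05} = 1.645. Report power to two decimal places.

For two equal groups, power = Φ(d·√(n/2) − z_{α/2}).
d·√(n/2) = 0.87 × √(33/2) = 0.87 × 4.062 = 3.534.
z_β = 3.534 − 2.576 = 0.958.
Power = Φ(0.958) = 0.831.

power ≈ 0.83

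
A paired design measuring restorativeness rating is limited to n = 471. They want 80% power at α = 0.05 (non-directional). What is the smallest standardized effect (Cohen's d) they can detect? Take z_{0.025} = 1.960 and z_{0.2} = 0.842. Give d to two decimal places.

d_min ≈ 0.13

For a single sample (or paired design) of n = 471: d_min = (z_{α/2} + z_β)/√n.
z-sum = 1.960 + 0.842 = 2.802.
d_min = 2.802 / √471 = 2.802 / 21.703 = 0.129.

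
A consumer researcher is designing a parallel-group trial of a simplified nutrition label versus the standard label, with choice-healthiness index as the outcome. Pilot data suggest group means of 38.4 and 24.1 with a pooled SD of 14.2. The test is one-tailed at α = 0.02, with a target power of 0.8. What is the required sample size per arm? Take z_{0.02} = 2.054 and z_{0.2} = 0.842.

n = 17 per group

Cohen's d = |M₁ − M₂| / SD_pooled = |38.4 − 24.1| / 14.2 = 14.3 / 14.2 = 1.007.
For two independent groups with equal n: n = 2·((z_{α} + z_β) / d)².
z_{α} + z_β = 2.054 + 0.842 = 2.896.
n = 2 × (2.896 / 1.007)² = 2 × 2.876² = 2 × 8.27 = 16.5.
Round up to the next whole participant.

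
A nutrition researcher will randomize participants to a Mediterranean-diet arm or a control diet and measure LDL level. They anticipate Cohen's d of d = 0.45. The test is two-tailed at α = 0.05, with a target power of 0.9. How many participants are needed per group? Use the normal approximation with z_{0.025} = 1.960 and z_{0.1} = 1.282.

n = 104 per group

For two independent groups with equal n: n = 2·((z_{α/2} + z_β) / d)².
z_{α/2} + z_β = 1.960 + 1.282 = 3.242.
n = 2 × (3.242 / 0.45)² = 2 × 7.204² = 2 × 51.90 = 103.8.
Round up to the next whole participant.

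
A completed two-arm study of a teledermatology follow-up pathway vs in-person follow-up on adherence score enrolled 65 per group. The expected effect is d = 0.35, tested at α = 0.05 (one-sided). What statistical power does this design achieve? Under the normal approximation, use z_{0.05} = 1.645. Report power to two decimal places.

For two equal groups, power = Φ(d·√(n/2) − z_{α}).
d·√(n/2) = 0.35 × √(65/2) = 0.35 × 5.701 = 1.995.
z_β = 1.995 − 1.645 = 0.350.
Power = Φ(0.350) = 0.637.

power ≈ 0.64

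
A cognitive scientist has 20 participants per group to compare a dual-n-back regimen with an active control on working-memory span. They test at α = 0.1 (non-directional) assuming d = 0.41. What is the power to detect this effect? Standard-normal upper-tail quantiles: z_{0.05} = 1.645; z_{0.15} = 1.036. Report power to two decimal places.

power ≈ 0.36

For two equal groups, power = Φ(d·√(n/2) − z_{α/2}).
d·√(n/2) = 0.41 × √(20/2) = 0.41 × 3.162 = 1.297.
z_β = 1.297 − 1.645 = -0.348.
Power = Φ(-0.348) = 0.364.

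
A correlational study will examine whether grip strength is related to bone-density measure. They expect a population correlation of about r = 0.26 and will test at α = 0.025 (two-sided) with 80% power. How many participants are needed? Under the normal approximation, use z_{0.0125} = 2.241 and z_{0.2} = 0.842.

n = 138

Fisher's z: C = ½·ln((1+r)/(1−r)) = ½·ln(1.7027) = 0.2661.
n = ((z_{α/2} + z_β)/C)² + 3.
(2.241 + 0.842) / 0.2661 = 3.083 / 0.2661 = 11.586.
n = 11.586² + 3 = 134.23 + 3 = 137.2.
Round up.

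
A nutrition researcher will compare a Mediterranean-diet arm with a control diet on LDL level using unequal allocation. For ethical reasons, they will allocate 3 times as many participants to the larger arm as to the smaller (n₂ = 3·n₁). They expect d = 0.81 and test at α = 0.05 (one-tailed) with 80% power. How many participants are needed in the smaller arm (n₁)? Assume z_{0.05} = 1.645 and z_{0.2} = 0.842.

With allocation ratio k = n₂/n₁ = 3, Var(x̄₁−x̄₂) = σ²(1/n₁ + 1/(k·n₁)) = σ²·(k+1)/(k·n₁).
So n₁ = (1 + 1/k)·((z_{α} + z_β)/d)² = 1.333 × (2.487/0.81)².
n₁ = 1.333 × 9.43 = 12.6.
Round up: n₁ = 13, giving n₂ = 3 × 13 = 39.

n₁ = 13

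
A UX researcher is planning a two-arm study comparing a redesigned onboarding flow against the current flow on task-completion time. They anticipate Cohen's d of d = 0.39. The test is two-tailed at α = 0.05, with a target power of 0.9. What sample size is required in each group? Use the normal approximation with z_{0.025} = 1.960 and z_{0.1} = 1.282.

n = 139 per group

For two independent groups with equal n: n = 2·((z_{α/2} + z_β) / d)².
z_{α/2} + z_β = 1.960 + 1.282 = 3.242.
n = 2 × (3.242 / 0.39)² = 2 × 8.313² = 2 × 69.10 = 138.2.
Round up to the next whole participant.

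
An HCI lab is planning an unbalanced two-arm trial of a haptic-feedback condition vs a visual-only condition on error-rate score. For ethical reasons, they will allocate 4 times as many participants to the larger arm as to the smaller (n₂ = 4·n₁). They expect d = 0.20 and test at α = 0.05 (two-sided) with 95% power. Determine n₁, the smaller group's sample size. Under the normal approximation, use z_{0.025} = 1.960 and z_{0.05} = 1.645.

n₁ = 407

With allocation ratio k = n₂/n₁ = 4, Var(x̄₁−x̄₂) = σ²(1/n₁ + 1/(k·n₁)) = σ²·(k+1)/(k·n₁).
So n₁ = (1 + 1/k)·((z_{α/2} + z_β)/d)² = 1.250 × (3.605/0.20)².
n₁ = 1.250 × 324.90 = 406.1.
Round up: n₁ = 407, giving n₂ = 4 × 407 = 1628.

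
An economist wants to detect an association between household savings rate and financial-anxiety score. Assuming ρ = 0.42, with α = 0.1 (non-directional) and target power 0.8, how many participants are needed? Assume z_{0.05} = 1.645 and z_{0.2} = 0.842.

Fisher's z: C = ½·ln((1+r)/(1−r)) = ½·ln(2.4483) = 0.4477.
n = ((z_{α/2} + z_β)/C)² + 3.
(1.645 + 0.842) / 0.4477 = 2.487 / 0.4477 = 5.555.
n = 5.555² + 3 = 30.86 + 3 = 33.9.
Round up.

n = 34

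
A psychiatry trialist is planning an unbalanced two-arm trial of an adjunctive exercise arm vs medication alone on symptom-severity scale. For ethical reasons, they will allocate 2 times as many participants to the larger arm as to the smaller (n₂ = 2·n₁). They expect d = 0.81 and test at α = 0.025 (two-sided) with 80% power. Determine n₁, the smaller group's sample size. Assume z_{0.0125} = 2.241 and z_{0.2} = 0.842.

n₁ = 22

With allocation ratio k = n₂/n₁ = 2, Var(x̄₁−x̄₂) = σ²(1/n₁ + 1/(k·n₁)) = σ²·(k+1)/(k·n₁).
So n₁ = (1 + 1/k)·((z_{α/2} + z_β)/d)² = 1.500 × (3.083/0.81)².
n₁ = 1.500 × 14.49 = 21.7.
Round up: n₁ = 22, giving n₂ = 2 × 22 = 44.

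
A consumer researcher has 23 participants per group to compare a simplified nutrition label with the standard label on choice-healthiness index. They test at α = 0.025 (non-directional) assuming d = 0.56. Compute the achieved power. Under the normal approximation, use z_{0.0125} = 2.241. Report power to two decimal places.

For two equal groups, power = Φ(d·√(n/2) − z_{α/2}).
d·√(n/2) = 0.56 × √(23/2) = 0.56 × 3.391 = 1.899.
z_β = 1.899 − 2.241 = -0.342.
Power = Φ(-0.342) = 0.366.

power ≈ 0.37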